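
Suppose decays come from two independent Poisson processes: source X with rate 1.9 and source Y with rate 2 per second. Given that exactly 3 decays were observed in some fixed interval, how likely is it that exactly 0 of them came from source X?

Given the total, each event is independently from source X with probability p = λ_X/(λ_X+λ_Y) = 1.9/3.9 ≈ 0.4872.
So K ~ Binomial(3, 1.9/3.9): P(K = 0) = C(3,0) · (1.9/3.9)^0 · (2/3.9)^3 ≈ 0.1349.

0.1349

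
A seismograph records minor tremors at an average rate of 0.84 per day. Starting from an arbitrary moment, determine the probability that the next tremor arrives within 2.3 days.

0.8551

Inter-arrival times are exponential with rate λ = 0.84 per day.
P(T ≤ 2.3) = 1 − e^(−λt) = 1 − e^(−0.84 × 2.3) = 1 − e^(−1.932) ≈ 0.8551.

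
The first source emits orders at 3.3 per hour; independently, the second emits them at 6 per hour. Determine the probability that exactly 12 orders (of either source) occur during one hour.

Independent Poisson processes superpose: combined rate λ = 3.3 + 6 = 9.3 per hour.
So μ = 9.3.
P(N = 12) = e^(−9.3) · 9.3^12/12! ≈ 0.0799.

0.0799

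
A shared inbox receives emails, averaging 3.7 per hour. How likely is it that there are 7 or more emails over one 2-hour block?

Over the interval, μ = 3.7 × 2 = 7.4 (a 2-hour block = 2 hours).
P(N ≥ 7) = 1 − P(N ≤ 6) = 1 − Σ_{j=0}^{6} e^(−μ) μ^j/j! ≈ 0.6080.

0.6080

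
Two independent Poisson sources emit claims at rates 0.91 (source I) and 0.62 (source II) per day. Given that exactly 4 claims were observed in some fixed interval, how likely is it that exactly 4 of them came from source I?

Given the total, each event is independently from source I with probability p = λ_I/(λ_I+λ_II) = 0.91/1.53 ≈ 0.5948.
So K ~ Binomial(4, 0.91/1.53): P(K = 4) = C(4,4) · (0.91/1.53)^4 · (0.62/1.53)^0 ≈ 0.1251.

0.1251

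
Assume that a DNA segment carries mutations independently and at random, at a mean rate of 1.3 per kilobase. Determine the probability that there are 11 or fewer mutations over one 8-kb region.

0.6505

Over the interval, μ = 1.3 × 8 = 10.4 (an 8-kb region = 8 kilobases).
P(N ≤ 11) = Σ_{j=0}^{11} e^(−μ) μ^j/j! ≈ 0.6505.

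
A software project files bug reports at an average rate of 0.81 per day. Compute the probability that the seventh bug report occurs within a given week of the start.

Over the interval, μ = 0.81 × 7 = 5.67 (a week = 7 days).
The seventh arrival falls in the interval iff at least 7 events occur there: P(S_7 ≤ t) = P(N ≥ 7) = 1 − P(N ≤ 6) ≈ 0.3409.

0.3409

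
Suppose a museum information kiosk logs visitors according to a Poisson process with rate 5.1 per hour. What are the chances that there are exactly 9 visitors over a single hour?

With mean μ = 5.1 per hour,
P(N = 9) = e^(−μ) μ^9/9! = e^(−5.1) · 5.1^9/362880 ≈ 0.0392.

0.0392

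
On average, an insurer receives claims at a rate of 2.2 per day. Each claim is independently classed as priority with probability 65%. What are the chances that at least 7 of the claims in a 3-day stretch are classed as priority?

Thinning: the claims that are classed as priority themselves form a Poisson process with rate 0.65 × 2.2 = 1.43 per day.
Over the interval, μ = 1.43 × 3 = 4.29 (a 3-day stretch = 3 days).
P(N ≥ 7) = 1 − P(N ≤ 6) ≈ 0.1430.

0.1430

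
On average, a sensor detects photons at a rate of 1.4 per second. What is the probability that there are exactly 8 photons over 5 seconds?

Over the interval, μ = 1.4 × 5 = 7 (5 seconds).
P(N = 8) = e^(−μ) μ^8/8! = e^(−7) · 7^8/40320 ≈ 0.1304.

0.1304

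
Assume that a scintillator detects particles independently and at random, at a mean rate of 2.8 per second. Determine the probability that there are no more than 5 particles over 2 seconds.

0.5119

Over the interval, μ = 2.8 × 2 = 5.6 (2 seconds).
P(N ≤ 5) = Σ_{j=0}^{5} e^(−μ) μ^j/j! ≈ 0.5119.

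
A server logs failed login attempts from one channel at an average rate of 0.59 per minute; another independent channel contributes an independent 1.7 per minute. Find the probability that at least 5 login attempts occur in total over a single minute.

0.0826

Independent Poisson processes superpose: combined rate λ = 0.59 + 1.7 = 2.29 per minute.
So μ = 2.29.
P(N ≥ 5) = 1 − P(N ≤ 4) ≈ 0.0826.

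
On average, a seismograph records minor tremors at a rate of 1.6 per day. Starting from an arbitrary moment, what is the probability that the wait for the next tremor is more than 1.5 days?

0.0907

The wait for the next event is exponential with rate λ = 1.6 per day.
P(T > 1.5) = e^(−λt) = e^(−1.6 × 1.5) = e^(−2.4) ≈ 0.0907.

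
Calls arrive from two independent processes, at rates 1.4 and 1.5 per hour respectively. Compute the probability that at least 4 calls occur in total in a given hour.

0.3304

Independent Poisson processes superpose: combined rate λ = 1.4 + 1.5 = 2.9 per hour.
So μ = 2.9.
P(N ≥ 4) = 1 − P(N ≤ 3) ≈ 0.3304.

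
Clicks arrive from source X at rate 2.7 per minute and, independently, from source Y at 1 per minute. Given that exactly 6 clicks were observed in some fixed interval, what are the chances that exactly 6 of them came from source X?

Given the total, each event is independently from source X with probability p = λ_X/(λ_X+λ_Y) = 2.7/3.7 ≈ 0.7297.
So K ~ Binomial(6, 2.7/3.7): P(K = 6) = C(6,6) · (2.7/3.7)^6 · (1/3.7)^0 ≈ 0.1510.

0.1510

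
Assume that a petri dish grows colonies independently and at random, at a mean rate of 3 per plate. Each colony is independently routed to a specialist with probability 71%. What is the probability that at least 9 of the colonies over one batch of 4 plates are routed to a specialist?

Thinning: the colonies that are routed to a specialist themselves form a Poisson process with rate 0.71 × 3 = 2.13 per plate.
Over the interval, μ = 2.13 × 4 = 8.52 (a batch of 4 plates = 4 plates).
P(N ≥ 9) = 1 − P(N ≤ 8) ≈ 0.4796.

0.4796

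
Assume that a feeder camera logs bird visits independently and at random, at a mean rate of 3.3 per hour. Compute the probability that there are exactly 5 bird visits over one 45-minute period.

0.0651

Over the interval, μ = 3.3 × 0.75 = 2.475 (a 45-minute period = 0.75 hours).
P(N = 5) = e^(−μ) μ^5/5! = e^(−2.475) · 2.475^5/120 ≈ 0.0651.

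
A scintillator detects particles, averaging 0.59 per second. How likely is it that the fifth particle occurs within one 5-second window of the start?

Over the interval, μ = 0.59 × 5 = 2.95 (a 5-second window = 5 seconds).
The fifth arrival falls in the interval iff at least 5 events occur there: P(S_5 ≤ t) = P(N ≥ 5) = 1 − P(N ≤ 4) ≈ 0.1764.

0.1764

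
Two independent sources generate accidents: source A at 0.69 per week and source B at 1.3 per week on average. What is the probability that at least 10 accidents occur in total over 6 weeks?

Independent Poisson processes superpose: combined rate λ = 0.69 + 1.3 = 1.99 per week.
Over the interval, μ = 1.99 × 6 = 11.94 (6 weeks).
P(N ≥ 10) = 1 − P(N ≤ 9) ≈ 0.7523.

0.7523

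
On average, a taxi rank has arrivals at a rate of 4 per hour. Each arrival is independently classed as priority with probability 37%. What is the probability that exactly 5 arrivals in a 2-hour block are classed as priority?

Thinning: the arrivals that are classed as priority themselves form a Poisson process with rate 0.37 × 4 = 1.48 per hour.
Over the interval, μ = 1.48 × 2 = 2.96 (a 2-hour block = 2 hours).
P(N = 5) = e^(−2.96) · 2.96^5/5! ≈ 0.0981.

0.0981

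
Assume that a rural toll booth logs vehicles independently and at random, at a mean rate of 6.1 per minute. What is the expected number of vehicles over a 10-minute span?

61

E[N] = λt = 6.1 × 10 = 61 (a 10-minute span = 10 minutes).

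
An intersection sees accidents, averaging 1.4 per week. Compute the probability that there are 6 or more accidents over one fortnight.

0.0651

Over the interval, μ = 1.4 × 2 = 2.8 (a fortnight = 2 weeks).
P(N ≥ 6) = 1 − P(N ≤ 5) = 1 − Σ_{j=0}^{5} e^(−μ) μ^j/j! ≈ 0.0651.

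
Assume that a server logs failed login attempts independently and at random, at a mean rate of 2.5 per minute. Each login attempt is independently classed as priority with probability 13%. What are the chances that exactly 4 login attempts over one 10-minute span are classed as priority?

Thinning: the login attempts that are classed as priority themselves form a Poisson process with rate 0.13 × 2.5 = 0.325 per minute.
Over the interval, μ = 0.325 × 10 = 3.25 (a 10-minute span = 10 minutes).
P(N = 4) = e^(−3.25) · 3.25^4/4! ≈ 0.1802.

0.1802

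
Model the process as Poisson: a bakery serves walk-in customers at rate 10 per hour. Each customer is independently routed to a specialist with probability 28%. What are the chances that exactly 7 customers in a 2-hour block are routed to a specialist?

0.1267

Thinning: the customers that are routed to a specialist themselves form a Poisson process with rate 0.28 × 10 = 2.8 per hour.
Over the interval, μ = 2.8 × 2 = 5.6 (a 2-hour block = 2 hours).
P(N = 7) = e^(−5.6) · 5.6^7/7! ≈ 0.1267.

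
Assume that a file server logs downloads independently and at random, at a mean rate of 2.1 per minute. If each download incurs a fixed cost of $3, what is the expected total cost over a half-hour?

$189

E[N] = 2.1 × 30 = 63 (a half-hour = 30 minutes); E[cost] = 63 × $3 = $189.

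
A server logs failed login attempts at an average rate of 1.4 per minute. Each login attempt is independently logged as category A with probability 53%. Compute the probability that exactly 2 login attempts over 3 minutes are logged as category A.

Thinning: the login attempts that are logged as category A themselves form a Poisson process with rate 0.53 × 1.4 = 0.742 per minute.
Over the interval, μ = 0.742 × 3 = 2.226 (3 minutes).
P(N = 2) = e^(−2.226) · 2.226^2/2! ≈ 0.2675.

0.2675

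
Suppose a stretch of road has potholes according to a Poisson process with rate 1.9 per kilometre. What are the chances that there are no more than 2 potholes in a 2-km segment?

Over the interval, μ = 1.9 × 2 = 3.8 (a 2-km segment = 2 kilometres).
P(N ≤ 2) = Σ_{j=0}^{2} e^(−μ) μ^j/j! ≈ 0.2689.

0.2689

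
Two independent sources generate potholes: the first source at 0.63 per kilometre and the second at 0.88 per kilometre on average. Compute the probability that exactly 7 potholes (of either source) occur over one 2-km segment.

0.0222

Independent Poisson processes superpose: combined rate λ = 0.63 + 0.88 = 1.51 per kilometre.
Over the interval, μ = 1.51 × 2 = 3.02 (a 2-km segment = 2 kilometres).
P(N = 7) = e^(−3.02) · 3.02^7/7! ≈ 0.0222.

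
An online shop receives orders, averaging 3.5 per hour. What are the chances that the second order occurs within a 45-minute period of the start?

Over the interval, μ = 3.5 × 0.75 = 2.625 (a 45-minute period = 0.75 hours).
The second arrival falls in the interval iff at least 2 events occur there: P(S_2 ≤ t) = P(N ≥ 2) = 1 − P(N ≤ 1) ≈ 0.7374.

0.7374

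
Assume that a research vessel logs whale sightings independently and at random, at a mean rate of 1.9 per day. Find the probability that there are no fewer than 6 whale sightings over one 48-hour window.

Over the interval, μ = 1.9 × 2 = 3.8 (a 48-hour window = 2 days).
P(N ≥ 6) = 1 − P(N ≤ 5) = 1 − Σ_{j=0}^{5} e^(−μ) μ^j/j! ≈ 0.1844.

0.1844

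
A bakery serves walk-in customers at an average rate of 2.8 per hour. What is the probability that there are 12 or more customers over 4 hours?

Over the interval, μ = 2.8 × 4 = 11.2 (4 hours).
P(N ≥ 12) = 1 − P(N ≤ 11) = 1 − Σ_{j=0}^{11} e^(−μ) μ^j/j! ≈ 0.4446.

0.4446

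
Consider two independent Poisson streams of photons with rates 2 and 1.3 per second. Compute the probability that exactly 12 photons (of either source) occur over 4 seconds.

Independent Poisson processes superpose: combined rate λ = 2 + 1.3 = 3.3 per second.
Over the interval, μ = 3.3 × 4 = 13.2 (4 seconds).
P(N = 12) = e^(−13.2) · 13.2^12/12! ≈ 0.1081.

0.1081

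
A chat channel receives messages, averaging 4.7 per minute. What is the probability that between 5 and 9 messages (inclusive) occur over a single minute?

0.4832

With mean μ = 4.7 per minute,
P(5 ≤ N ≤ 9) = Σ_{j=5}^{9} e^(−4.7) · 4.7^j/j! ≈ 0.4832.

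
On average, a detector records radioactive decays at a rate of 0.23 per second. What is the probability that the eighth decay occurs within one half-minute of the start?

0.3864

Over the interval, μ = 0.23 × 30 = 6.9 (a half-minute = 30 seconds).
The eighth arrival falls in the interval iff at least 8 events occur there: P(S_8 ≤ t) = P(N ≥ 8) = 1 − P(N ≤ 7) ≈ 0.3864.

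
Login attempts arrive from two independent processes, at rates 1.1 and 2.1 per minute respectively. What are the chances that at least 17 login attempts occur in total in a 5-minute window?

0.4340

Independent Poisson processes superpose: combined rate λ = 1.1 + 2.1 = 3.2 per minute.
Over the interval, μ = 3.2 × 5 = 16 (a 5-minute window = 5 minutes).
P(N ≥ 17) = 1 − P(N ≤ 16) ≈ 0.4340.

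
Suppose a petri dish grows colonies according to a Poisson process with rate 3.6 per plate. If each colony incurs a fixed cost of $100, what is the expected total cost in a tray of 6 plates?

E[N] = 3.6 × 6 = 21.6 (a tray of 6 plates = 6 plates); E[cost] = 21.6 × $100 = $2160.

$2160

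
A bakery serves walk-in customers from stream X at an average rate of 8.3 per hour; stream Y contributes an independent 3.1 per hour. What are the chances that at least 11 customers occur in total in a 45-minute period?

Independent Poisson processes superpose: combined rate λ = 8.3 + 3.1 = 11.4 per hour.
Over the interval, μ = 11.4 × 0.75 = 8.55 (a 45-minute period = 0.75 hours).
P(N ≥ 11) = 1 − P(N ≤ 10) ≈ 0.2422.

0.2422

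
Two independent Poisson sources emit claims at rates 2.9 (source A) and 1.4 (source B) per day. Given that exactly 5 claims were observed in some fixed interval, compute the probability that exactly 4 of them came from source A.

Given the total, each event is independently from source A with probability p = λ_A/(λ_A+λ_B) = 2.9/4.3 ≈ 0.6744.
So K ~ Binomial(5, 2.9/4.3): P(K = 4) = C(5,4) · (2.9/4.3)^4 · (1.4/4.3)^1 ≈ 0.3368.

0.3368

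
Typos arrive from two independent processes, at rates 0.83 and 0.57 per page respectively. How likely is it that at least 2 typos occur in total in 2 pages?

0.7689

Independent Poisson processes superpose: combined rate λ = 0.83 + 0.57 = 1.4 per page.
Over the interval, μ = 1.4 × 2 = 2.8 (2 pages).
P(N ≥ 2) = 1 − P(N ≤ 1) ≈ 0.7689.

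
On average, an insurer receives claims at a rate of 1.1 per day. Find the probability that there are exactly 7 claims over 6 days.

0.1472

Over the interval, μ = 1.1 × 6 = 6.6 (6 days).
P(N = 7) = e^(−μ) μ^7/7! = e^(−6.6) · 6.6^7/5040 ≈ 0.1472.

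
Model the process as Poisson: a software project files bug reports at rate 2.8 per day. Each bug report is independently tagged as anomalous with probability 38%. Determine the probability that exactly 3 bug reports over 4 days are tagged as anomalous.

Thinning: the bug reports that are tagged as anomalous themselves form a Poisson process with rate 0.38 × 2.8 = 1.064 per day.
Over the interval, μ = 1.064 × 4 = 4.256 (4 days).
P(N = 3) = e^(−4.256) · 4.256^3/3! ≈ 0.1822.

0.1822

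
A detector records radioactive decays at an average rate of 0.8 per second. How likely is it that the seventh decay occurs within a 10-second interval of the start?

0.6866

Over the interval, μ = 0.8 × 10 = 8 (a 10-second interval = 10 seconds).
The seventh arrival falls in the interval iff at least 7 events occur there: P(S_7 ≤ t) = P(N ≥ 7) = 1 − P(N ≤ 6) ≈ 0.6866.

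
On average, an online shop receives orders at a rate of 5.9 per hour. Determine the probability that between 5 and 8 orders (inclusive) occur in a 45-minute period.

Over the interval, μ = 5.9 × 0.75 = 4.425 (a 45-minute period = 0.75 hours).
P(5 ≤ N ≤ 8) = Σ_{j=5}^{8} e^(−4.425) · 4.425^j/j! ≈ 0.4167.

0.4167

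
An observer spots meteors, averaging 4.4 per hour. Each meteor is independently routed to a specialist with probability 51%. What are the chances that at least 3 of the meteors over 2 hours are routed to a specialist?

Thinning: the meteors that are routed to a specialist themselves form a Poisson process with rate 0.51 × 4.4 = 2.244 per hour.
Over the interval, μ = 2.244 × 2 = 4.488 (2 hours).
P(N ≥ 3) = 1 − P(N ≤ 2) ≈ 0.8251.

0.8251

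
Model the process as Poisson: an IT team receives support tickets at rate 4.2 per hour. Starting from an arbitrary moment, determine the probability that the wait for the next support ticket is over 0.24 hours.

The wait for the next event is exponential with rate λ = 4.2 per hour.
P(T > 0.24) = e^(−λt) = e^(−4.2 × 0.24) = e^(−1.008) ≈ 0.3649.

0.3649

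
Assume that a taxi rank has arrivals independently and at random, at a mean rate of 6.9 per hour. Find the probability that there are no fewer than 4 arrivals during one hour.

With mean μ = 6.9 per hour,
P(N ≥ 4) = 1 − P(N ≤ 3) = 1 − Σ_{j=0}^{3} e^(−μ) μ^j/j! ≈ 0.9129.

0.9129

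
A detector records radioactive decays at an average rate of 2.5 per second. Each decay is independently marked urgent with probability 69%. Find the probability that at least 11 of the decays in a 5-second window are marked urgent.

Thinning: the decays that are marked urgent themselves form a Poisson process with rate 0.69 × 2.5 = 1.725 per second.
Over the interval, μ = 1.725 × 5 = 8.625 (a 5-second window = 5 seconds).
P(N ≥ 11) = 1 − P(N ≤ 10) ≈ 0.2506.

0.2506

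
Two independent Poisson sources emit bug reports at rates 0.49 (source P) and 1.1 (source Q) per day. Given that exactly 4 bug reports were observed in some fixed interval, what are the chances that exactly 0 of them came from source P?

Given the total, each event is independently from source P with probability p = λ_P/(λ_P+λ_Q) = 0.49/1.59 ≈ 0.3082.
So K ~ Binomial(4, 0.49/1.59): P(K = 0) = C(4,0) · (0.49/1.59)^0 · (1.1/1.59)^4 ≈ 0.2291.

0.2291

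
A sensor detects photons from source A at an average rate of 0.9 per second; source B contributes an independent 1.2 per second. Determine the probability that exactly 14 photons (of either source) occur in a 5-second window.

0.0625

Independent Poisson processes superpose: combined rate λ = 0.9 + 1.2 = 2.1 per second.
Over the interval, μ = 2.1 × 5 = 10.5 (a 5-second window = 5 seconds).
P(N = 14) = e^(−10.5) · 10.5^14/14! ≈ 0.0625.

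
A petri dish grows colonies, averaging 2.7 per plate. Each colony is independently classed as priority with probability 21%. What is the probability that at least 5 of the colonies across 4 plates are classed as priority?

0.0801

Thinning: the colonies that are classed as priority themselves form a Poisson process with rate 0.21 × 2.7 = 0.567 per plate.
Over the interval, μ = 0.567 × 4 = 2.268 (4 plates).
P(N ≥ 5) = 1 − P(N ≤ 4) ≈ 0.0801.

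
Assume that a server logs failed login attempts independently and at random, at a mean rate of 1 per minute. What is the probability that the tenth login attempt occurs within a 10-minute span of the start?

Over the interval, μ = 1 × 10 = 10 (a 10-minute span = 10 minutes).
The tenth arrival falls in the interval iff at least 10 events occur there: P(S_10 ≤ t) = P(N ≥ 10) = 1 − P(N ≤ 9) ≈ 0.5421.

0.5421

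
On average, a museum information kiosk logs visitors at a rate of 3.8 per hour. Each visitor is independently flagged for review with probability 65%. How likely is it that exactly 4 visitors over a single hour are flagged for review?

0.1312

Thinning: the visitors that are flagged for review themselves form a Poisson process with rate 0.65 × 3.8 = 2.47 per hour.
So μ = 2.47.
P(N = 4) = e^(−2.47) · 2.47^4/4! ≈ 0.1312.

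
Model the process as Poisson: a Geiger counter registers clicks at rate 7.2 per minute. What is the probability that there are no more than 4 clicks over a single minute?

With mean μ = 7.2 per minute,
P(N ≤ 4) = Σ_{j=0}^{4} e^(−μ) μ^j/j! ≈ 0.1555.

0.1555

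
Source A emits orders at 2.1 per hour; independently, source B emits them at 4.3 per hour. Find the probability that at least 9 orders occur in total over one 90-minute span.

Independent Poisson processes superpose: combined rate λ = 2.1 + 4.3 = 6.4 per hour.
Over the interval, μ = 6.4 × 1.5 = 9.6 (a 90-minute span = 1.5 hours).
P(N ≥ 9) = 1 − P(N ≤ 8) ≈ 0.6204.

0.6204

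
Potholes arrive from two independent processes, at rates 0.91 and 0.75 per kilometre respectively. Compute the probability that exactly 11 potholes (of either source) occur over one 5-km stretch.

Independent Poisson processes superpose: combined rate λ = 0.91 + 0.75 = 1.66 per kilometre.
Over the interval, μ = 1.66 × 5 = 8.3 (a 5-km stretch = 5 kilometres).
P(N = 11) = e^(−8.3) · 8.3^11/11! ≈ 0.0802.

0.0802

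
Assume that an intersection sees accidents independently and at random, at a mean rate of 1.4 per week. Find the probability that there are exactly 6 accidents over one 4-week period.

0.1584

Over the interval, μ = 1.4 × 4 = 5.6 (a 4-week period = 4 weeks).
P(N = 6) = e^(−μ) μ^6/6! = e^(−5.6) · 5.6^6/720 ≈ 0.1584.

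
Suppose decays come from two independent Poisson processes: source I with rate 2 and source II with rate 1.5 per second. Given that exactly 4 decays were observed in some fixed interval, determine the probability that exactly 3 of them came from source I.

0.3199

Given the total, each event is independently from source I with probability p = λ_I/(λ_I+λ_II) = 2/3.5 ≈ 0.5714.
So K ~ Binomial(4, 2/3.5): P(K = 3) = C(4,3) · (2/3.5)^3 · (1.5/3.5)^1 ≈ 0.3199.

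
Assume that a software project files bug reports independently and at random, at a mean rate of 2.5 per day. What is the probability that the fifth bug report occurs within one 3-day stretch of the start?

0.8679

Over the interval, μ = 2.5 × 3 = 7.5 (a 3-day stretch = 3 days).
The fifth arrival falls in the interval iff at least 5 events occur there: P(S_5 ≤ t) = P(N ≥ 5) = 1 − P(N ≤ 4) ≈ 0.8679.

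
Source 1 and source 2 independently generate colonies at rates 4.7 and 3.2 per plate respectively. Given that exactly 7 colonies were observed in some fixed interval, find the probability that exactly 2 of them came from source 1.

Given the total, each event is independently from source 1 with probability p = λ_1/(λ_1+λ_2) = 4.7/7.9 ≈ 0.5949.
So K ~ Binomial(7, 4.7/7.9): P(K = 2) = C(7,2) · (4.7/7.9)^2 · (3.2/7.9)^5 ≈ 0.0811.

0.0811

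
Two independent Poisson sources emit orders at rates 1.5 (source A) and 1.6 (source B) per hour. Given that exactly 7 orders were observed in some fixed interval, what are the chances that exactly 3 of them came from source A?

Given the total, each event is independently from source A with probability p = λ_A/(λ_A+λ_B) = 1.5/3.1 ≈ 0.4839.
So K ~ Binomial(7, 1.5/3.1): P(K = 3) = C(7,3) · (1.5/3.1)^3 · (1.6/3.1)^4 ≈ 0.2814.

0.2814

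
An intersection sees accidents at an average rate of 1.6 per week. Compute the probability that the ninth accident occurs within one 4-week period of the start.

0.1967

Over the interval, μ = 1.6 × 4 = 6.4 (a 4-week period = 4 weeks).
The ninth arrival falls in the interval iff at least 9 events occur there: P(S_9 ≤ t) = P(N ≥ 9) = 1 − P(N ≤ 8) ≈ 0.1967.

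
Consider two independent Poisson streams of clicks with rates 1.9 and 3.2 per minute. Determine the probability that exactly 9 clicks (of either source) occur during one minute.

0.0392

Independent Poisson processes superpose: combined rate λ = 1.9 + 3.2 = 5.1 per minute.
So μ = 5.1.
P(N = 9) = e^(−5.1) · 5.1^9/9! ≈ 0.0392.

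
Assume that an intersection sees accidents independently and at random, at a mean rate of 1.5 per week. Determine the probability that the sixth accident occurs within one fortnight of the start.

Over the interval, μ = 1.5 × 2 = 3 (a fortnight = 2 weeks).
The sixth arrival falls in the interval iff at least 6 events occur there: P(S_6 ≤ t) = P(N ≥ 6) = 1 − P(N ≤ 5) ≈ 0.0839.

0.0839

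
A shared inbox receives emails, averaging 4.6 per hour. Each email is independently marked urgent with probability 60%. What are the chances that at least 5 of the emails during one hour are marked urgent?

0.1461

Thinning: the emails that are marked urgent themselves form a Poisson process with rate 0.6 × 4.6 = 2.76 per hour.
So μ = 2.76.
P(N ≥ 5) = 1 − P(N ≤ 4) ≈ 0.1461.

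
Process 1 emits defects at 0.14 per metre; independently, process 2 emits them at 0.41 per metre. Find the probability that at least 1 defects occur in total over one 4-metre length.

Independent Poisson processes superpose: combined rate λ = 0.14 + 0.41 = 0.55 per metre.
Over the interval, μ = 0.55 × 4 = 2.2 (a 4-metre length = 4 metres).
P(N ≥ 1) = 1 − P(N ≤ 0) ≈ 0.8892.

0.8892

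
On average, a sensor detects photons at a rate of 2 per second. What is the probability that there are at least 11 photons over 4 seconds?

0.1841

Over the interval, μ = 2 × 4 = 8 (4 seconds).
P(N ≥ 11) = 1 − P(N ≤ 10) = 1 − Σ_{j=0}^{10} e^(−μ) μ^j/j! ≈ 0.1841.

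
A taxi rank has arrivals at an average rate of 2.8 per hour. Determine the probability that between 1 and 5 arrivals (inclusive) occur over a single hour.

0.8741

With mean μ = 2.8 per hour,
P(1 ≤ N ≤ 5) = Σ_{j=1}^{5} e^(−2.8) · 2.8^j/j! ≈ 0.8741.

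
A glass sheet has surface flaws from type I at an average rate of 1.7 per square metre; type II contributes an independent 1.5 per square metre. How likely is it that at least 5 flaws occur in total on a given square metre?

0.2194

Independent Poisson processes superpose: combined rate λ = 1.7 + 1.5 = 3.2 per square metre.
So μ = 3.2.
P(N ≥ 5) = 1 − P(N ≤ 4) ≈ 0.2194.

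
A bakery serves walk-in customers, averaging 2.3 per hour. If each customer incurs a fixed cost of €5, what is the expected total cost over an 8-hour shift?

E[N] = 2.3 × 8 = 18.4 (an 8-hour shift = 8 hours); E[cost] = 18.4 × €5 = €92.

€92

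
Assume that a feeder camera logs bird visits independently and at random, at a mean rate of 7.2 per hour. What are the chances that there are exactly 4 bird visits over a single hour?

With mean μ = 7.2 per hour,
P(N = 4) = e^(−μ) μ^4/4! = e^(−7.2) · 7.2^4/24 ≈ 0.0836.

0.0836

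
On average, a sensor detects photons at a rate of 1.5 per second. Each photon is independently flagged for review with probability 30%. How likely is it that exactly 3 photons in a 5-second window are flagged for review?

Thinning: the photons that are flagged for review themselves form a Poisson process with rate 0.3 × 1.5 = 0.45 per second.
Over the interval, μ = 0.45 × 5 = 2.25 (a 5-second window = 5 seconds).
P(N = 3) = e^(−2.25) · 2.25^3/3! ≈ 0.2001.

0.2001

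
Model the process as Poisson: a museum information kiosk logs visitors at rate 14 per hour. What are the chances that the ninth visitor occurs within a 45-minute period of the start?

Over the interval, μ = 14 × 0.75 = 10.5 (a 45-minute period = 0.75 hours).
The ninth arrival falls in the interval iff at least 9 events occur there: P(S_9 ≤ t) = P(N ≥ 9) = 1 − P(N ≤ 8) ≈ 0.7206.

0.7206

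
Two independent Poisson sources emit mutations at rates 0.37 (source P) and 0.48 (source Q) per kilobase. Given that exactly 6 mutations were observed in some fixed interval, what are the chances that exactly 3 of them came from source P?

Given the total, each event is independently from source P with probability p = λ_P/(λ_P+λ_Q) = 0.37/0.85 ≈ 0.4353.
So K ~ Binomial(6, 0.37/0.85): P(K = 3) = C(6,3) · (0.37/0.85)^3 · (0.48/0.85)^3 ≈ 0.2971.

0.2971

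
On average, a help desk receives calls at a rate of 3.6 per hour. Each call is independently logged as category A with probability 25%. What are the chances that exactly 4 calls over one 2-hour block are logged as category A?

0.0723

Thinning: the calls that are logged as category A themselves form a Poisson process with rate 0.25 × 3.6 = 0.9 per hour.
Over the interval, μ = 0.9 × 2 = 1.8 (a 2-hour block = 2 hours).
P(N = 4) = e^(−1.8) · 1.8^4/4! ≈ 0.0723.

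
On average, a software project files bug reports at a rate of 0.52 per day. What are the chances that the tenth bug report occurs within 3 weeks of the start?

0.6507

Over the interval, μ = 0.52 × 21 = 10.92 (3 weeks = 21 days).
The tenth arrival falls in the interval iff at least 10 events occur there: P(S_10 ≤ t) = P(N ≥ 10) = 1 − P(N ≤ 9) ≈ 0.6507.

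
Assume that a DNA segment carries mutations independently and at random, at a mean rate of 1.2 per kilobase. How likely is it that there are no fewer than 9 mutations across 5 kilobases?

Over the interval, μ = 1.2 × 5 = 6 (5 kilobases).
P(N ≥ 9) = 1 − P(N ≤ 8) = 1 − Σ_{j=0}^{8} e^(−μ) μ^j/j! ≈ 0.1528.

0.1528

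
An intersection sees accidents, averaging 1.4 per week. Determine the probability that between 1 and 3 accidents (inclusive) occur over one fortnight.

Over the interval, μ = 1.4 × 2 = 2.8 (a fortnight = 2 weeks).
P(1 ≤ N ≤ 3) = Σ_{j=1}^{3} e^(−2.8) · 2.8^j/j! ≈ 0.6311.

0.6311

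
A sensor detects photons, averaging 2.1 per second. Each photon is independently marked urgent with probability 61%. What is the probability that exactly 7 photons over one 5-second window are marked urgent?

0.1451

Thinning: the photons that are marked urgent themselves form a Poisson process with rate 0.61 × 2.1 = 1.281 per second.
Over the interval, μ = 1.281 × 5 = 6.405 (a 5-second window = 5 seconds).
P(N = 7) = e^(−6.405) · 6.405^7/7! ≈ 0.1451.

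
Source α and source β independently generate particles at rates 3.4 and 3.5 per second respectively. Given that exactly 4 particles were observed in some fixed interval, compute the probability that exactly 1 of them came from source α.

0.2572

Given the total, each event is independently from source α with probability p = λ_α/(λ_α+λ_β) = 3.4/6.9 ≈ 0.4928.
So K ~ Binomial(4, 3.4/6.9): P(K = 1) = C(4,1) · (3.4/6.9)^1 · (3.5/6.9)^3 ≈ 0.2572.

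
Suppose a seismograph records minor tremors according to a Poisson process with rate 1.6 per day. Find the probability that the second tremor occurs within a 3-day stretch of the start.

Over the interval, μ = 1.6 × 3 = 4.8 (a 3-day stretch = 3 days).
The second arrival falls in the interval iff at least 2 events occur there: P(S_2 ≤ t) = P(N ≥ 2) = 1 − P(N ≤ 1) ≈ 0.9523.

0.9523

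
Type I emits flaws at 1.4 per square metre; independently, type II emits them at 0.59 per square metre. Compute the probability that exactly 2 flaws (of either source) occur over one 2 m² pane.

Independent Poisson processes superpose: combined rate λ = 1.4 + 0.59 = 1.99 per square metre.
Over the interval, μ = 1.99 × 2 = 3.98 (a 2 m² pane = 2 square metres).
P(N = 2) = e^(−3.98) · 3.98^2/2! ≈ 0.1480.

0.1480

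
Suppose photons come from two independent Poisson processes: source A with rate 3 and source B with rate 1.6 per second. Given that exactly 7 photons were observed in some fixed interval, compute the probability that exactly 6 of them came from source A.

Given the total, each event is independently from source A with probability p = λ_A/(λ_A+λ_B) = 3/4.6 ≈ 0.6522.
So K ~ Binomial(7, 3/4.6): P(K = 6) = C(7,6) · (3/4.6)^6 · (1.6/4.6)^1 ≈ 0.1873.

0.1873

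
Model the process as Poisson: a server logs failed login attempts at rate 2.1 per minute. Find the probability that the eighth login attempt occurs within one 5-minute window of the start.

0.8215

Over the interval, μ = 2.1 × 5 = 10.5 (a 5-minute window = 5 minutes).
The eighth arrival falls in the interval iff at least 8 events occur there: P(S_8 ≤ t) = P(N ≥ 8) = 1 − P(N ≤ 7) ≈ 0.8215.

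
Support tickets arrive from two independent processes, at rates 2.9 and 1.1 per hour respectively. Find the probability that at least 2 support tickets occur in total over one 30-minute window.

Independent Poisson processes superpose: combined rate λ = 2.9 + 1.1 = 4 per hour.
Over the interval, μ = 4 × 0.5 = 2 (a 30-minute window = 0.5 hours).
P(N ≥ 2) = 1 − P(N ≤ 1) ≈ 0.5940.

0.5940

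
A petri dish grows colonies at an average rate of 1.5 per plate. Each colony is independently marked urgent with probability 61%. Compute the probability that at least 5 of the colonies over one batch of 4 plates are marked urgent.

Thinning: the colonies that are marked urgent themselves form a Poisson process with rate 0.61 × 1.5 = 0.915 per plate.
Over the interval, μ = 0.915 × 4 = 3.66 (a batch of 4 plates = 4 plates).
P(N ≥ 5) = 1 − P(N ≤ 4) ≈ 0.3051.

0.3051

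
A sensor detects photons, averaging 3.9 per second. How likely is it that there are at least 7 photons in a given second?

With mean μ = 3.9 per second,
P(N ≥ 7) = 1 − P(N ≤ 6) = 1 − Σ_{j=0}^{6} e^(−μ) μ^j/j! ≈ 0.1005.

0.1005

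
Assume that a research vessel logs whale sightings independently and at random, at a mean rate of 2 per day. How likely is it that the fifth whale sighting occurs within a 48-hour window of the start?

0.3712

Over the interval, μ = 2 × 2 = 4 (a 48-hour window = 2 days).
The fifth arrival falls in the interval iff at least 5 events occur there: P(S_5 ≤ t) = P(N ≥ 5) = 1 − P(N ≤ 4) ≈ 0.3712.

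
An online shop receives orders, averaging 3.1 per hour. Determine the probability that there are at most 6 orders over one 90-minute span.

Over the interval, μ = 3.1 × 1.5 = 4.65 (a 90-minute span = 1.5 hours).
P(N ≤ 6) = Σ_{j=0}^{6} e^(−μ) μ^j/j! ≈ 0.8114.

0.8114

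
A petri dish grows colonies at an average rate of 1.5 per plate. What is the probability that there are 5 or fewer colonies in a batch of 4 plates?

0.4457

Over the interval, μ = 1.5 × 4 = 6 (a batch of 4 plates = 4 plates).
P(N ≤ 5) = Σ_{j=0}^{5} e^(−μ) μ^j/j! ≈ 0.4457.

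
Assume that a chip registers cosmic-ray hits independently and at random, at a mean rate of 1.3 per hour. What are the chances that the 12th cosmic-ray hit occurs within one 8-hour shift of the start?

Over the interval, μ = 1.3 × 8 = 10.4 (an 8-hour shift = 8 hours).
The 12th arrival falls in the interval iff at least 12 events occur there: P(S_12 ≤ t) = P(N ≥ 12) = 1 − P(N ≤ 11) ≈ 0.3495.

0.3495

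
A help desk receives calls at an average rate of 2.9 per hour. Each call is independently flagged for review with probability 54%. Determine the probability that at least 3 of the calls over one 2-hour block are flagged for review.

0.6057

Thinning: the calls that are flagged for review themselves form a Poisson process with rate 0.54 × 2.9 = 1.566 per hour.
Over the interval, μ = 1.566 × 2 = 3.132 (a 2-hour block = 2 hours).
P(N ≥ 3) = 1 − P(N ≤ 2) ≈ 0.6057.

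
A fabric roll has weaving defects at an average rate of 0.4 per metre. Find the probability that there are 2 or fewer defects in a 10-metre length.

0.2381

Over the interval, μ = 0.4 × 10 = 4 (a 10-metre length = 10 metres).
P(N ≤ 2) = Σ_{j=0}^{2} e^(−μ) μ^j/j! ≈ 0.2381.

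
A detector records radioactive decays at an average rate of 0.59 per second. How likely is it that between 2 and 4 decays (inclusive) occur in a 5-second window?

0.6169

Over the interval, μ = 0.59 × 5 = 2.95 (a 5-second window = 5 seconds).
P(2 ≤ N ≤ 4) = Σ_{j=2}^{4} e^(−2.95) · 2.95^j/j! ≈ 0.6169.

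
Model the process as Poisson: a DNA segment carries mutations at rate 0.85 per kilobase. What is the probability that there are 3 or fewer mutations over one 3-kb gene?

Over the interval, μ = 0.85 × 3 = 2.55 (a 3-kb gene = 3 kilobases).
P(N ≤ 3) = Σ_{j=0}^{3} e^(−μ) μ^j/j! ≈ 0.7468.

0.7468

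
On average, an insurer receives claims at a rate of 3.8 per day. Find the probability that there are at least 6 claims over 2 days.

0.7693

Over the interval, μ = 3.8 × 2 = 7.6 (2 days).
P(N ≥ 6) = 1 − P(N ≤ 5) = 1 − Σ_{j=0}^{5} e^(−μ) μ^j/j! ≈ 0.7693.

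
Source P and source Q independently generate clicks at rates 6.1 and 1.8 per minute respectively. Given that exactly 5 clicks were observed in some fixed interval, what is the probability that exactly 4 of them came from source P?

Given the total, each event is independently from source P with probability p = λ_P/(λ_P+λ_Q) = 6.1/7.9 ≈ 0.7722.
So K ~ Binomial(5, 6.1/7.9): P(K = 4) = C(5,4) · (6.1/7.9)^4 · (1.8/7.9)^1 ≈ 0.4050.

0.4050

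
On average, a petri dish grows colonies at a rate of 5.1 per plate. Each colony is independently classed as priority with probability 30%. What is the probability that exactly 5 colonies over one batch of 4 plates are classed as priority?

Thinning: the colonies that are classed as priority themselves form a Poisson process with rate 0.3 × 5.1 = 1.53 per plate.
Over the interval, μ = 1.53 × 4 = 6.12 (a batch of 4 plates = 4 plates).
P(N = 5) = e^(−6.12) · 6.12^5/5! ≈ 0.1573.

0.1573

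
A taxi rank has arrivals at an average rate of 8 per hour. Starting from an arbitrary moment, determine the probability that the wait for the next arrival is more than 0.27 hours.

The wait for the next event is exponential with rate λ = 8 per hour.
P(T > 0.27) = e^(−λt) = e^(−8 × 0.27) = e^(−2.16) ≈ 0.1153.

0.1153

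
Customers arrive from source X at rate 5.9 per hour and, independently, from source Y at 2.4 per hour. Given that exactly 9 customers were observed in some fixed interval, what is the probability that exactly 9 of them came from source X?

0.0463

Given the total, each event is independently from source X with probability p = λ_X/(λ_X+λ_Y) = 5.9/8.3 ≈ 0.7108.
So K ~ Binomial(9, 5.9/8.3): P(K = 9) = C(9,9) · (5.9/8.3)^9 · (2.4/8.3)^0 ≈ 0.0463.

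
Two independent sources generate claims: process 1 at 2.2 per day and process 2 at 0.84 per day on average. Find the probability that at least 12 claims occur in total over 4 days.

0.5566

Independent Poisson processes superpose: combined rate λ = 2.2 + 0.84 = 3.04 per day.
Over the interval, μ = 3.04 × 4 = 12.16 (4 days).
P(N ≥ 12) = 1 − P(N ≤ 11) ≈ 0.5566.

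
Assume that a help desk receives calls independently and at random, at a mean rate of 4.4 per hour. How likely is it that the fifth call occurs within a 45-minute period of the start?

Over the interval, μ = 4.4 × 0.75 = 3.3 (a 45-minute period = 0.75 hours).
The fifth arrival falls in the interval iff at least 5 events occur there: P(S_5 ≤ t) = P(N ≥ 5) = 1 − P(N ≤ 4) ≈ 0.2374.

0.2374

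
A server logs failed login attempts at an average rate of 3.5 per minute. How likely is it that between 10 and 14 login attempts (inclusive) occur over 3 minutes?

0.4908

Over the interval, μ = 3.5 × 3 = 10.5 (3 minutes).
P(10 ≤ N ≤ 14) = Σ_{j=10}^{14} e^(−10.5) · 10.5^j/j! ≈ 0.4908.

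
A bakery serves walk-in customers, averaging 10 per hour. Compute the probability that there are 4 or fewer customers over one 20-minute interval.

0.7565

Over the interval, μ = 10 × 1/3 ≈ 3.33333 (a 20-minute interval = 1/3 hours).
P(N ≤ 4) = Σ_{j=0}^{4} e^(−μ) μ^j/j! ≈ 0.7565.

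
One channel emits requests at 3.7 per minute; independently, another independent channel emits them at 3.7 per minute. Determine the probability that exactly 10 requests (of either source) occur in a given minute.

Independent Poisson processes superpose: combined rate λ = 3.7 + 3.7 = 7.4 per minute.
So μ = 7.4.
P(N = 10) = e^(−7.4) · 7.4^10/10! ≈ 0.0829.

0.0829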